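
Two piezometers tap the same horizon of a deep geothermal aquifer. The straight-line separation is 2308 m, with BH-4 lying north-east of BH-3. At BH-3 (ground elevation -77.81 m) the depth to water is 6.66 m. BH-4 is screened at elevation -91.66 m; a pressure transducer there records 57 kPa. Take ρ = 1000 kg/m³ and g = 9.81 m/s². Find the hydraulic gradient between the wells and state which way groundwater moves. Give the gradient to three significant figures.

Total head at BH-3: h = -77.81 − 6.66 = -84.47 m.
Pressure head at BH-4: ψ = P/(ρg) = 57×1000 / (1000 × 9.81) = 5.81 m.
Total head at BH-4: h = z + ψ = -91.66 + 5.81 = -85.85 m.
Head difference: h(BH-3) − h(BH-4) = -84.47 − (-85.85) = 1.38 m.
Hydraulic gradient: i = |Δh| / L = 1.38 / 2308 = 0.000598.
Flow is from higher to lower head: from BH-3 toward BH-4, i.e. toward the north-east.

i ≈ 0.000598; groundwater flows toward the north-east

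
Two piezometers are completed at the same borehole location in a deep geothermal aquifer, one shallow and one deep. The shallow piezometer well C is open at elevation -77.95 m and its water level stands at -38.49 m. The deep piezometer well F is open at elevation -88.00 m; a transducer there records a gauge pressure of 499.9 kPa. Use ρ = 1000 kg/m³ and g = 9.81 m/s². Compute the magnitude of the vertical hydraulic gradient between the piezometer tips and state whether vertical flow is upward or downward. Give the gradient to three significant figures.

|i_v| ≈ 0.144; vertical flow is upward

Total head at well C: h = -38.49 m (water level in the standpipe).
Pressure head at well F: ψ = P/(ρg) = 499.9×1000 / (1000 × 9.81) = 50.96 m.
Total head at well F: h = z + ψ = -88.00 + 50.96 = -37.04 m.
Δh = h(well C) − h(well F) = -38.49 − (-37.04) = -1.45 m.
Vertical separation Δz = -77.95 − (-88.00) = 10.05 m.
|i_v| = |Δh| / Δz = 1.45 / 10.05 = 0.144.
Head is higher in the deep piezometer, so vertical flow is upward (discharge condition).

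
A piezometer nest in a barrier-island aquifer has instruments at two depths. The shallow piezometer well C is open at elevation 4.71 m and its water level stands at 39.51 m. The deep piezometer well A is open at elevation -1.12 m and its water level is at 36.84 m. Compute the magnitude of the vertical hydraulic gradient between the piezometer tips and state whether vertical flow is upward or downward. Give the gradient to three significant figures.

Total head at well C: h = 39.51 m (water level in the standpipe).
Total head at well A: h = 36.84 m.
Δh = h(well C) − h(well A) = 39.51 − 36.84 = 2.67 m.
Vertical separation Δz = 4.71 − (-1.12) = 5.83 m.
|i_v| = |Δh| / Δz = 2.67 / 5.83 = 0.458.
Head is higher in the shallow piezometer, so vertical flow is downward (recharge condition).

|i_v| ≈ 0.458; vertical flow is downward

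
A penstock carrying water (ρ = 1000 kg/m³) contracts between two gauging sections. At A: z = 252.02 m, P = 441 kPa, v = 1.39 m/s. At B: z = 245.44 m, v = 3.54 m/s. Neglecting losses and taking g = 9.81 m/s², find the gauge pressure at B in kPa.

Pressure head at A: ψ₁ = P₁/(ρg) = 441×1000 / (1000 × 9.81) = 44.95 m.
Velocity heads: v₁²/2g = 1.39²/19.62 = 0.098 m; v₂²/2g = 3.54²/19.62 = 0.639 m.
Total head H = z₁ + ψ₁ + v₁²/2g = 252.02 + 44.95 + 0.098 = 297.07 m.
ψ₂ = H − z₂ − v₂²/2g = 297.07 − 245.44 − 0.639 = 50.99 m.
P₂ = ρgψ₂ = 1000 × 9.81 × 50.99 ≈ 500 kPa.

P₂ ≈ 500 kPa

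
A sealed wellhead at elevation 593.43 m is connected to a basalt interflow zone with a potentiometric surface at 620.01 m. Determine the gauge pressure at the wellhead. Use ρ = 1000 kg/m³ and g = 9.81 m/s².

P ≈ 261 kPa

Head above the cap: Δh = 620.01 − 593.43 = 26.58 m.
P = ρgΔh = 1000 × 9.81 × 26.58 = 260750 Pa ≈ 261 kPa.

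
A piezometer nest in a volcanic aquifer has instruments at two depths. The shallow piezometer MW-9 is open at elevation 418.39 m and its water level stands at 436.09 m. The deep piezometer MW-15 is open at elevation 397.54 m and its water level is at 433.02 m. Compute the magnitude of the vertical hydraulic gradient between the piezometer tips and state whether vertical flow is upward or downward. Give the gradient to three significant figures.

Total head at MW-9: h = 436.09 m (water level in the standpipe).
Total head at MW-15: h = 433.02 m.
Δh = h(MW-9) − h(MW-15) = 436.09 − 433.02 = 3.07 m.
Vertical separation Δz = 418.39 − 397.54 = 20.85 m.
|i_v| = |Δh| / Δz = 3.07 / 20.85 = 0.147.
Head is higher in the shallow piezometer, so vertical flow is downward (recharge condition).

|i_v| ≈ 0.147; vertical flow is downward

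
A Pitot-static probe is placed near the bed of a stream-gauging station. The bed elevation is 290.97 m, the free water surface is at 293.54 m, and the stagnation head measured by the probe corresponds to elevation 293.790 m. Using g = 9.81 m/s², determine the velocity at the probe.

v ≈ 2.21 m/s

Near the bed, under hydrostatic conditions, the piezometric head (z + ψ) equals the free-surface elevation, 293.54 m.
Velocity head = total − piezometric = 293.790 − 293.54 = 0.250 m.
v = √(2g·h_v) = √(2 × 9.81 × 0.250) = 2.21 m/s.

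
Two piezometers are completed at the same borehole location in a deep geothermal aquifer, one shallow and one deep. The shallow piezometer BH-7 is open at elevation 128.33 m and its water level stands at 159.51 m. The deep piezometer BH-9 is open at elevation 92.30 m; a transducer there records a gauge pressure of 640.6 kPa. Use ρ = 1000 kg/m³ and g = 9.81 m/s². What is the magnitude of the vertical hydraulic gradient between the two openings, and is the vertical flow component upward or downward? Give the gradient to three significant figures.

Total head at BH-7: h = 159.51 m (water level in the standpipe).
Pressure head at BH-9: ψ = P/(ρg) = 640.6×1000 / (1000 × 9.81) = 65.30 m.
Total head at BH-9: h = z + ψ = 92.30 + 65.30 = 157.60 m.
Δh = h(BH-7) − h(BH-9) = 159.51 − 157.60 = 1.91 m.
Vertical separation Δz = 128.33 − 92.30 = 36.03 m.
|i_v| = |Δh| / Δz = 1.91 / 36.03 = 0.0530.
Head is higher in the shallow piezometer, so vertical flow is downward (recharge condition).

|i_v| ≈ 0.0530; vertical flow is downward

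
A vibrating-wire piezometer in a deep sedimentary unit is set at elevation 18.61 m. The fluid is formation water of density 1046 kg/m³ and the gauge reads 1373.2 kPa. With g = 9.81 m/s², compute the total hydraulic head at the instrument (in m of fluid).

h ≈ 152.43 m

ψ = P/(ρg) = 1373.2×1000 / (1046 × 9.81) = 133.82 m.
h = z + ψ = 18.61 + 133.82 = 152.43 m.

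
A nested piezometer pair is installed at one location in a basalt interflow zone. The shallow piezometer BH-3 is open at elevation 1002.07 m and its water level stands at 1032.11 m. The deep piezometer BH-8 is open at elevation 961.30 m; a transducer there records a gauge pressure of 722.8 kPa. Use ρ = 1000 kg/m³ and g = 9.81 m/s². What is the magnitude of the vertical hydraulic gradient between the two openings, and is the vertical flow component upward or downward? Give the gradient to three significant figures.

Total head at BH-3: h = 1032.11 m (water level in the standpipe).
Pressure head at BH-8: ψ = P/(ρg) = 722.8×1000 / (1000 × 9.81) = 73.68 m.
Total head at BH-8: h = z + ψ = 961.30 + 73.68 = 1034.98 m.
Δh = h(BH-3) − h(BH-8) = 1032.11 − 1034.98 = -2.87 m.
Vertical separation Δz = 1002.07 − 961.30 = 40.77 m.
|i_v| = |Δh| / Δz = 2.87 / 40.77 = 0.0704.
Head is higher in the deep piezometer, so vertical flow is upward (discharge condition).

|i_v| ≈ 0.0704; vertical flow is upward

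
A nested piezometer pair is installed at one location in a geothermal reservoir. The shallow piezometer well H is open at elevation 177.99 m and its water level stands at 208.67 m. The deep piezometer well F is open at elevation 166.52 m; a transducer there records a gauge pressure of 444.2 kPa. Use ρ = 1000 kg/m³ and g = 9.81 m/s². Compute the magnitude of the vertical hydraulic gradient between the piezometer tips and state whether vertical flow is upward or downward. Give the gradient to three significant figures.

|i_v| ≈ 0.273; vertical flow is upward

Total head at well H: h = 208.67 m (water level in the standpipe).
Pressure head at well F: ψ = P/(ρg) = 444.2×1000 / (1000 × 9.81) = 45.28 m.
Total head at well F: h = z + ψ = 166.52 + 45.28 = 211.80 m.
Δh = h(well H) − h(well F) = 208.67 − 211.80 = -3.13 m.
Vertical separation Δz = 177.99 − 166.52 = 11.47 m.
|i_v| = |Δh| / Δz = 3.13 / 11.47 = 0.273.
Head is higher in the deep piezometer, so vertical flow is upward (discharge condition).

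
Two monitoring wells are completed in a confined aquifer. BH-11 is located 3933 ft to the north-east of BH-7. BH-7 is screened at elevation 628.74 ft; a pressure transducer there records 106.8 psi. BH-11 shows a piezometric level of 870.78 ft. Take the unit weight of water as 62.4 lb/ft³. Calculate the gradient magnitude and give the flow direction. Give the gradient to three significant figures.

i ≈ 0.00112; groundwater flows toward the north-east

Pressure head at BH-7: ψ = 144·P/γ = 144 × 106.8 / 62.4 = 246.46 ft.
Total head at BH-7: h = z + ψ = 628.74 + 246.46 = 875.20 ft.
Total head at BH-11: h = 870.78 ft (water level in the piezometer is the total head).
Head difference: h(BH-7) − h(BH-11) = 875.20 − 870.78 = 4.42 ft.
Hydraulic gradient: i = |Δh| / L = 4.42 / 3933 = 0.00112.
Flow is from higher to lower head: from BH-7 toward BH-11, i.e. toward the north-east.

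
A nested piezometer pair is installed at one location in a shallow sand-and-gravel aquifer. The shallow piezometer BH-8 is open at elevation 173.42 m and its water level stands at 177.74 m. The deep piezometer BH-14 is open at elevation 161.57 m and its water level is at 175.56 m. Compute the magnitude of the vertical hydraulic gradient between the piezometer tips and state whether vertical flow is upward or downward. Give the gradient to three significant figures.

|i_v| ≈ 0.184; vertical flow is downward

Total head at BH-8: h = 177.74 m (water level in the standpipe).
Total head at BH-14: h = 175.56 m.
Δh = h(BH-8) − h(BH-14) = 177.74 − 175.56 = 2.18 m.
Vertical separation Δz = 173.42 − 161.57 = 11.85 m.
|i_v| = |Δh| / Δz = 2.18 / 11.85 = 0.184.
Head is higher in the shallow piezometer, so vertical flow is downward (recharge condition).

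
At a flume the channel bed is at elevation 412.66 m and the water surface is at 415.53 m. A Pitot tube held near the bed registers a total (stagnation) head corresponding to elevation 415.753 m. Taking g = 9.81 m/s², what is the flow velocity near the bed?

Near the bed, under hydrostatic conditions, the piezometric head (z + ψ) equals the free-surface elevation, 415.53 m.
Velocity head = total − piezometric = 415.753 − 415.53 = 0.223 m.
v = √(2g·h_v) = √(2 × 9.81 × 0.223) = 2.09 m/s.

v ≈ 2.09 m/s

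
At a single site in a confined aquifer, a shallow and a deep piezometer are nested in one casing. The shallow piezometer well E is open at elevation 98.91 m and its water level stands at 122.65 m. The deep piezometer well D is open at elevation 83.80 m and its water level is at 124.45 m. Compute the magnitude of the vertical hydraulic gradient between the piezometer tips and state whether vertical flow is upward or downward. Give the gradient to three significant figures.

|i_v| ≈ 0.119; vertical flow is upward

Total head at well E: h = 122.65 m (water level in the standpipe).
Total head at well D: h = 124.45 m.
Δh = h(well E) − h(well D) = 122.65 − 124.45 = -1.80 m.
Vertical separation Δz = 98.91 − 83.80 = 15.11 m.
|i_v| = |Δh| / Δz = 1.80 / 15.11 = 0.119.
Head is higher in the deep piezometer, so vertical flow is upward (discharge condition).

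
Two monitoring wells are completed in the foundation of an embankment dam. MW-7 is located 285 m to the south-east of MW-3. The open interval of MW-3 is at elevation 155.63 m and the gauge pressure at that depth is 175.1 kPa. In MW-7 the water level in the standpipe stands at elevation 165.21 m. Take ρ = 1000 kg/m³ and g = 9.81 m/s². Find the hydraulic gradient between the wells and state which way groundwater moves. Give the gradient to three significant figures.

Pressure head at MW-3: ψ = P/(ρg) = 175.1×1000 / (1000 × 9.81) = 17.85 m.
Total head at MW-3: h = z + ψ = 155.63 + 17.85 = 173.48 m.
Total head at MW-7: h = 165.21 m (water level in the piezometer is the total head).
Head difference: h(MW-3) − h(MW-7) = 173.48 − 165.21 = 8.27 m.
Hydraulic gradient: i = |Δh| / L = 8.27 / 285 = 0.0290.
Flow is from higher to lower head: from MW-3 toward MW-7, i.e. toward the south-east.

i ≈ 0.0290; groundwater flows toward the south-east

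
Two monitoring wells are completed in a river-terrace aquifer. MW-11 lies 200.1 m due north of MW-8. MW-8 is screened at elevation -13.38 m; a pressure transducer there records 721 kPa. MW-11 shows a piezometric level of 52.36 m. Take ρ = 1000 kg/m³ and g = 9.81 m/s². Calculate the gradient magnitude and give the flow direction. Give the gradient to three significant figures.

i ≈ 0.0388; groundwater flows toward the north

Pressure head at MW-8: ψ = P/(ρg) = 721×1000 / (1000 × 9.81) = 73.50 m.
Total head at MW-8: h = z + ψ = -13.38 + 73.50 = 60.12 m.
Total head at MW-11: h = 52.36 m (water level in the piezometer is the total head).
Head difference: h(MW-8) − h(MW-11) = 60.12 − 52.36 = 7.76 m.
Hydraulic gradient: i = |Δh| / L = 7.76 / 200.1 = 0.0388.
Flow is from higher to lower head: from MW-8 toward MW-11, i.e. toward the north.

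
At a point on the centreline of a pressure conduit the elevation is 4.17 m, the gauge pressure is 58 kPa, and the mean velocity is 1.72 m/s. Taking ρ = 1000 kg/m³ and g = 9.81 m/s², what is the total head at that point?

h ≈ 10.23 m

Pressure head ψ = P/(ρg) = 58×1000 / (1000 × 9.81) = 5.91 m.
Velocity head = v²/(2g) = 1.72² / (2 × 9.81) = 0.151 m.
h = z + ψ + v²/(2g) = 4.17 + 5.91 + 0.151 = 10.23 m.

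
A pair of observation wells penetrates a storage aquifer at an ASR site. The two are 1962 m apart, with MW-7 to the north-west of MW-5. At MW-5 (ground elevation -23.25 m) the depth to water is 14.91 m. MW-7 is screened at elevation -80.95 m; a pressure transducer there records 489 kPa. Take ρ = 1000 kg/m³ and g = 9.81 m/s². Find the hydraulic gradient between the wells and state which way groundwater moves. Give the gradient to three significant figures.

i ≈ 0.00360; groundwater flows toward the south-east

Total head at MW-5: h = -23.25 − 14.91 = -38.16 m.
Pressure head at MW-7: ψ = P/(ρg) = 489×1000 / (1000 × 9.81) = 49.85 m.
Total head at MW-7: h = z + ψ = -80.95 + 49.85 = -31.10 m.
Head difference: h(MW-5) − h(MW-7) = -38.16 − (-31.10) = -7.06 m.
Hydraulic gradient: i = |Δh| / L = 7.06 / 1962 = 0.00360.
Flow is from higher to lower head: from MW-7 toward MW-5, i.e. toward the south-east.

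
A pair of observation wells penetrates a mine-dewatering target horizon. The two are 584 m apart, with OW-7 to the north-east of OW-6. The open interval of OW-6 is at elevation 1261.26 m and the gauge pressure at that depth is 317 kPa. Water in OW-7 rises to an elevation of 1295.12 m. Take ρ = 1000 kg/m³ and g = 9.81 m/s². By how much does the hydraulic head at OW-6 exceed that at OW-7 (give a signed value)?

Pressure head at OW-6: ψ = P/(ρg) = 317×1000 / (1000 × 9.81) = 32.31 m.
Total head at OW-6: h = z + ψ = 1261.26 + 32.31 = 1293.57 m.
Total head at OW-7: h = 1295.12 m (water level in the piezometer is the total head).
Head difference: h(OW-6) − h(OW-7) = 1293.57 − 1295.12 = -1.55 m.

Δh ≈ -1.55 m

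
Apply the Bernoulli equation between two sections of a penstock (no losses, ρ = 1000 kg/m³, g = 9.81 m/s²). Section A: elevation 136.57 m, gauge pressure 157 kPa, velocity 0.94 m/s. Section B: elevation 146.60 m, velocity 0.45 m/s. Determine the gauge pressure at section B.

Pressure head at A: ψ₁ = P₁/(ρg) = 157×1000 / (1000 × 9.81) = 16.00 m.
Velocity heads: v₁²/2g = 0.94²/19.62 = 0.045 m; v₂²/2g = 0.45²/19.62 = 0.010 m.
Total head H = z₁ + ψ₁ + v₁²/2g = 136.57 + 16.00 + 0.045 = 152.61 m.
ψ₂ = H − z₂ − v₂²/2g = 152.61 − 146.60 − 0.010 = 6.00 m.
P₂ = ρgψ₂ = 1000 × 9.81 × 6.00 ≈ 58.9 kPa.

P₂ ≈ 58.9 kPa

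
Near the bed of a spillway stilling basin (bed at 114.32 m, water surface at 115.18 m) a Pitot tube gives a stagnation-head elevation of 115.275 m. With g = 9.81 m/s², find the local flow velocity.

v ≈ 1.37 m/s

Near the bed, under hydrostatic conditions, the piezometric head (z + ψ) equals the free-surface elevation, 115.18 m.
Velocity head = total − piezometric = 115.275 − 115.18 = 0.095 m.
v = √(2g·h_v) = √(2 × 9.81 × 0.095) = 1.37 m/s.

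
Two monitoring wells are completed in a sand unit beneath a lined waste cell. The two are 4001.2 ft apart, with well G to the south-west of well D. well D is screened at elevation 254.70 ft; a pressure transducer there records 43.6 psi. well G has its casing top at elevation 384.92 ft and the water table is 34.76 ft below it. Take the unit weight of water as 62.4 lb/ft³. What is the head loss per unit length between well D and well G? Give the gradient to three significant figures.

i ≈ 0.00129 ft/ft

Pressure head at well D: ψ = 144·P/γ = 144 × 43.6 / 62.4 = 100.62 ft.
Total head at well D: h = z + ψ = 254.70 + 100.62 = 355.32 ft.
Total head at well G: h = 384.92 − 34.76 = 350.16 ft.
Head difference: h(well D) − h(well G) = 355.32 − 350.16 = 5.16 ft.
Hydraulic gradient: i = |Δh| / L = 5.16 / 4001.2 = 0.00129.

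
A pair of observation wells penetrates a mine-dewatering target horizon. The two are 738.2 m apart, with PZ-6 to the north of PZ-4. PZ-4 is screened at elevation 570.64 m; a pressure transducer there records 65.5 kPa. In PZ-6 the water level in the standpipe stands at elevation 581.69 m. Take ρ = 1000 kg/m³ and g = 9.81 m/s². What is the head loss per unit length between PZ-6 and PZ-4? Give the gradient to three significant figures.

Pressure head at PZ-4: ψ = P/(ρg) = 65.5×1000 / (1000 × 9.81) = 6.68 m.
Total head at PZ-4: h = z + ψ = 570.64 + 6.68 = 577.32 m.
Total head at PZ-6: h = 581.69 m (water level in the piezometer is the total head).
Head difference: h(PZ-4) − h(PZ-6) = 577.32 − 581.69 = -4.37 m.
Hydraulic gradient: i = |Δh| / L = 4.37 / 738.2 = 0.00592.

i ≈ 0.00592 m/m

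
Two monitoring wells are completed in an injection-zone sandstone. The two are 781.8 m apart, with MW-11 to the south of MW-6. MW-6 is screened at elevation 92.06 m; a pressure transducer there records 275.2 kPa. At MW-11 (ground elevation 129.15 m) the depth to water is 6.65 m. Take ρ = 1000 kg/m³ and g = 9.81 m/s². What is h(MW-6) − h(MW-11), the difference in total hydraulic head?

Pressure head at MW-6: ψ = P/(ρg) = 275.2×1000 / (1000 × 9.81) = 28.05 m.
Total head at MW-6: h = z + ψ = 92.06 + 28.05 = 120.11 m.
Total head at MW-11: h = 129.15 − 6.65 = 122.50 m.
Head difference: h(MW-6) − h(MW-11) = 120.11 − 122.50 = -2.39 m.

Δh ≈ -2.39 m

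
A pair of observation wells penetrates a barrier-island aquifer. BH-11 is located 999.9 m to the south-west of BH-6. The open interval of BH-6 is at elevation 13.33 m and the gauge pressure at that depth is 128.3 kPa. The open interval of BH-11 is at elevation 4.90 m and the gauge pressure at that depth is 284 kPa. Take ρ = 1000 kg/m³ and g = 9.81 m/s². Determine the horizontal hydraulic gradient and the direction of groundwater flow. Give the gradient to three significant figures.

Pressure head at BH-6: ψ = P/(ρg) = 128.3×1000 / (1000 × 9.81) = 13.08 m.
Total head at BH-6: h = z + ψ = 13.33 + 13.08 = 26.41 m.
Pressure head at BH-11: ψ = P/(ρg) = 284×1000 / (1000 × 9.81) = 28.95 m.
Total head at BH-11: h = z + ψ = 4.90 + 28.95 = 33.85 m.
Head difference: h(BH-6) − h(BH-11) = 26.41 − 33.85 = -7.44 m.
Hydraulic gradient: i = |Δh| / L = 7.44 / 999.9 = 0.00744.
Flow is from higher to lower head: from BH-11 toward BH-6, i.e. toward the north-east.

i ≈ 0.00744; groundwater flows toward the north-east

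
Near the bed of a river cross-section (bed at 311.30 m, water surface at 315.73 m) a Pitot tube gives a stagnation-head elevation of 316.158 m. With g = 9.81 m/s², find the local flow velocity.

Near the bed, under hydrostatic conditions, the piezometric head (z + ψ) equals the free-surface elevation, 315.73 m.
Velocity head = total − piezometric = 316.158 − 315.73 = 0.428 m.
v = √(2g·h_v) = √(2 × 9.81 × 0.428) = 2.90 m/s.

v ≈ 2.90 m/s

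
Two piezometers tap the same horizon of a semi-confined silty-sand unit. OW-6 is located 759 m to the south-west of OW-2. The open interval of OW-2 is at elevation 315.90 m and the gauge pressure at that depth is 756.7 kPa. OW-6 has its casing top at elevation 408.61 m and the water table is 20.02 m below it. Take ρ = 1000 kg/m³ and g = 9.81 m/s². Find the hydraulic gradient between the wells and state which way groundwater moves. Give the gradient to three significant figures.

Pressure head at OW-2: ψ = P/(ρg) = 756.7×1000 / (1000 × 9.81) = 77.14 m.
Total head at OW-2: h = z + ψ = 315.90 + 77.14 = 393.04 m.
Total head at OW-6: h = 408.61 − 20.02 = 388.59 m.
Head difference: h(OW-2) − h(OW-6) = 393.04 − 388.59 = 4.45 m.
Hydraulic gradient: i = |Δh| / L = 4.45 / 759 = 0.00586.
Flow is from higher to lower head: from OW-2 toward OW-6, i.e. toward the south-west.

i ≈ 0.00586; groundwater flows toward the south-west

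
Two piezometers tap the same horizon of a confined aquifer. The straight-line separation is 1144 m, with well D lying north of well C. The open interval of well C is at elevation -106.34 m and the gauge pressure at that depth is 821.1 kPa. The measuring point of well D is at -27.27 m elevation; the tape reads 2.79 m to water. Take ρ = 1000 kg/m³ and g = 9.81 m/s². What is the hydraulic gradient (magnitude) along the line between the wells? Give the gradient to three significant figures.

i ≈ 0.00649

Pressure head at well C: ψ = P/(ρg) = 821.1×1000 / (1000 × 9.81) = 83.70 m.
Total head at well C: h = z + ψ = -106.34 + 83.70 = -22.64 m.
Total head at well D: h = -27.27 − 2.79 = -30.06 m.
Head difference: h(well C) − h(well D) = -22.64 − (-30.06) = 7.42 m.
Hydraulic gradient: i = |Δh| / L = 7.42 / 1144 = 0.00649.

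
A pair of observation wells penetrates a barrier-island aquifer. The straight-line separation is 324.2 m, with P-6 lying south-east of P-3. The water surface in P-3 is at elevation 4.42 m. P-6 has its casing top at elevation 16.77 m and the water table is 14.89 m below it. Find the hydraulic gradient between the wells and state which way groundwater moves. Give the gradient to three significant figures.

i ≈ 0.00783; groundwater flows toward the south-east

Total head at P-3: h = 4.42 m (water level in the piezometer is the total head).
Total head at P-6: h = 16.77 − 14.89 = 1.88 m.
Head difference: h(P-3) − h(P-6) = 4.42 − 1.88 = 2.54 m.
Hydraulic gradient: i = |Δh| / L = 2.54 / 324.2 = 0.00783.
Flow is from higher to lower head: from P-3 toward P-6, i.e. toward the south-east.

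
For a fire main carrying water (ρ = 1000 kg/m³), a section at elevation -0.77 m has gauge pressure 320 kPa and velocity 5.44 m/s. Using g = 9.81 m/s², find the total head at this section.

Pressure head ψ = P/(ρg) = 320×1000 / (1000 × 9.81) = 32.62 m.
Velocity head = v²/(2g) = 5.44² / (2 × 9.81) = 1.508 m.
h = z + ψ + v²/(2g) = -0.77 + 32.62 + 1.508 = 33.36 m.

h ≈ 33.36 m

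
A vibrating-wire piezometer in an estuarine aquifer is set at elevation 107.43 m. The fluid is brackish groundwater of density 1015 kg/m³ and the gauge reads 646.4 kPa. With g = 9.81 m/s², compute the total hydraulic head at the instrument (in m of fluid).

ψ = P/(ρg) = 646.4×1000 / (1015 × 9.81) = 64.92 m.
h = z + ψ = 107.43 + 64.92 = 172.35 m.

h ≈ 172.35 m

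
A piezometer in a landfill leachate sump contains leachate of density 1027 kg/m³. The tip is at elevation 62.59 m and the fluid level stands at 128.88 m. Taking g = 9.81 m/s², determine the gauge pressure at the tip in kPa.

Pressure head ψ = h − z = 128.88 − 62.59 = 66.29 m.
P = ρgψ = 1027 × 9.81 × 66.29 = 667863 Pa ≈ 668 kPa.

P ≈ 668 kPa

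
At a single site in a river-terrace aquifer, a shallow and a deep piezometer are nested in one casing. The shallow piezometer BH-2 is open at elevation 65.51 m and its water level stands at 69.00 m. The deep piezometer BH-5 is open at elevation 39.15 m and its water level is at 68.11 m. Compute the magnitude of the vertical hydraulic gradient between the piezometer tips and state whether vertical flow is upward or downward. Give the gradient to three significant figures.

Total head at BH-2: h = 69.00 m (water level in the standpipe).
Total head at BH-5: h = 68.11 m.
Δh = h(BH-2) − h(BH-5) = 69.00 − 68.11 = 0.89 m.
Vertical separation Δz = 65.51 − 39.15 = 26.36 m.
|i_v| = |Δh| / Δz = 0.89 / 26.36 = 0.0338.
Head is higher in the shallow piezometer, so vertical flow is downward (recharge condition).

|i_v| ≈ 0.0338; vertical flow is downward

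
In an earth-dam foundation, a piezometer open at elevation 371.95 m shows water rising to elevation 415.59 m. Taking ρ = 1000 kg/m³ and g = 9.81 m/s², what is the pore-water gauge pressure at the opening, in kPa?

Pressure head ψ = h − z = 415.59 − 371.95 = 43.64 m.
P = ρgψ = 1000 × 9.81 × 43.64 = 428108 Pa ≈ 428 kPa.

P ≈ 428 kPa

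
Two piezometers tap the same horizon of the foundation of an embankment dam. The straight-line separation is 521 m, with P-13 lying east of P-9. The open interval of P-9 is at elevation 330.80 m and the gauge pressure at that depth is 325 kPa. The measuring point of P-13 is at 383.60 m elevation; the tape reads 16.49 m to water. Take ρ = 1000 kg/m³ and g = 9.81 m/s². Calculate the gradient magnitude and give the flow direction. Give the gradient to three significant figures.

i ≈ 0.00610; groundwater flows toward the west

Pressure head at P-9: ψ = P/(ρg) = 325×1000 / (1000 × 9.81) = 33.13 m.
Total head at P-9: h = z + ψ = 330.80 + 33.13 = 363.93 m.
Total head at P-13: h = 383.60 − 16.49 = 367.11 m.
Head difference: h(P-9) − h(P-13) = 363.93 − 367.11 = -3.18 m.
Hydraulic gradient: i = |Δh| / L = 3.18 / 521 = 0.00610.
Flow is from higher to lower head: from P-13 toward P-9, i.e. toward the west.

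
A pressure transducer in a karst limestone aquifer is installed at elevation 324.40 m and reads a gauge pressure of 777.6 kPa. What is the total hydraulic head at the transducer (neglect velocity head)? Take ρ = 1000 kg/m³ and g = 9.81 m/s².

h ≈ 403.67 m

ψ = P/(ρg) = 777.6×1000 / (1000 × 9.81) = 79.27 m.
h = z + ψ = 324.40 + 79.27 = 403.67 m.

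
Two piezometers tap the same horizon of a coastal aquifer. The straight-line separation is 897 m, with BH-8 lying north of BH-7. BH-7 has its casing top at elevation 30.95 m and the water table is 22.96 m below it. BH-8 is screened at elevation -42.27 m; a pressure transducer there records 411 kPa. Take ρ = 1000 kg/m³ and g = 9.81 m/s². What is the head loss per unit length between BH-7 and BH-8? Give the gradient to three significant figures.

i ≈ 0.00932 m/m

Total head at BH-7: h = 30.95 − 22.96 = 7.99 m.
Pressure head at BH-8: ψ = P/(ρg) = 411×1000 / (1000 × 9.81) = 41.90 m.
Total head at BH-8: h = z + ψ = -42.27 + 41.90 = -0.37 m.
Head difference: h(BH-7) − h(BH-8) = 7.99 − (-0.37) = 8.36 m.
Hydraulic gradient: i = |Δh| / L = 8.36 / 897 = 0.00932.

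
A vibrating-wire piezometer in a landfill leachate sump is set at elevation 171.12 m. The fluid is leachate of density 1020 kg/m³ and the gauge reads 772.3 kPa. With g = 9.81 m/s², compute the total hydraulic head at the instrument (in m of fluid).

h ≈ 248.30 m

ψ = P/(ρg) = 772.3×1000 / (1020 × 9.81) = 77.18 m.
h = z + ψ = 171.12 + 77.18 = 248.30 m.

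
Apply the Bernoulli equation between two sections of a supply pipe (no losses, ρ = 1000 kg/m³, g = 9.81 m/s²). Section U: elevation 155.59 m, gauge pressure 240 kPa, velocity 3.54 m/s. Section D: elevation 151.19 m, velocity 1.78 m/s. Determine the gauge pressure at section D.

P₂ ≈ 288 kPa

Pressure head at U: ψ₁ = P₁/(ρg) = 240×1000 / (1000 × 9.81) = 24.46 m.
Velocity heads: v₁²/2g = 3.54²/19.62 = 0.639 m; v₂²/2g = 1.78²/19.62 = 0.161 m.
Total head H = z₁ + ψ₁ + v₁²/2g = 155.59 + 24.46 + 0.639 = 180.69 m.
ψ₂ = H − z₂ − v₂²/2g = 180.69 − 151.19 − 0.161 = 29.34 m.
P₂ = ρgψ₂ = 1000 × 9.81 × 29.34 ≈ 288 kPa.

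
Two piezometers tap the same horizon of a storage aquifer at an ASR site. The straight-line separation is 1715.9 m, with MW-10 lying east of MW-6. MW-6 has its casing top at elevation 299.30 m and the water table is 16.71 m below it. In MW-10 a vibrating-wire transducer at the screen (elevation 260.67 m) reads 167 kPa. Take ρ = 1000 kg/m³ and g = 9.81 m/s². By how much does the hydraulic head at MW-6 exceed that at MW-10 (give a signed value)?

Total head at MW-6: h = 299.30 − 16.71 = 282.59 m.
Pressure head at MW-10: ψ = P/(ρg) = 167×1000 / (1000 × 9.81) = 17.02 m.
Total head at MW-10: h = z + ψ = 260.67 + 17.02 = 277.69 m.
Head difference: h(MW-6) − h(MW-10) = 282.59 − 277.69 = 4.90 m.

Δh ≈ 4.90 m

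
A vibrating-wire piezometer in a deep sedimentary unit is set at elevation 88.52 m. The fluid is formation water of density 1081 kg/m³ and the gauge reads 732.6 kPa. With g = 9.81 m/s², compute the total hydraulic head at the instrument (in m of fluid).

ψ = P/(ρg) = 732.6×1000 / (1081 × 9.81) = 69.08 m.
h = z + ψ = 88.52 + 69.08 = 157.60 m.

h ≈ 157.60 m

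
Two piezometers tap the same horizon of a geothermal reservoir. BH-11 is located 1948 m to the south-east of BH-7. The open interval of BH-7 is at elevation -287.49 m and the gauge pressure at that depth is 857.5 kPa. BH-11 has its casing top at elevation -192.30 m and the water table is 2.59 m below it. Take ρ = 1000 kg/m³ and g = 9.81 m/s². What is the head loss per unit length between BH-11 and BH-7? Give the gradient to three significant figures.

i ≈ 0.00266 m/m

Pressure head at BH-7: ψ = P/(ρg) = 857.5×1000 / (1000 × 9.81) = 87.41 m.
Total head at BH-7: h = z + ψ = -287.49 + 87.41 = -200.08 m.
Total head at BH-11: h = -192.30 − 2.59 = -194.89 m.
Head difference: h(BH-7) − h(BH-11) = -200.08 − (-194.89) = -5.19 m.
Hydraulic gradient: i = |Δh| / L = 5.19 / 1948 = 0.00266.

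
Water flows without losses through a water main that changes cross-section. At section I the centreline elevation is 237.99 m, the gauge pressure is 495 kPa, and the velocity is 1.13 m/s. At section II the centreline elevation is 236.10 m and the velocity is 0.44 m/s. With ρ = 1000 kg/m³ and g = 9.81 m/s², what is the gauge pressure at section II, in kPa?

Pressure head at I: ψ₁ = P₁/(ρg) = 495×1000 / (1000 × 9.81) = 50.46 m.
Velocity heads: v₁²/2g = 1.13²/19.62 = 0.065 m; v₂²/2g = 0.44²/19.62 = 0.010 m.
Total head H = z₁ + ψ₁ + v₁²/2g = 237.99 + 50.46 + 0.065 = 288.51 m.
ψ₂ = H − z₂ − v₂²/2g = 288.51 − 236.10 − 0.010 = 52.40 m.
P₂ = ρgψ₂ = 1000 × 9.81 × 52.40 ≈ 514 kPa.

P₂ ≈ 514 kPa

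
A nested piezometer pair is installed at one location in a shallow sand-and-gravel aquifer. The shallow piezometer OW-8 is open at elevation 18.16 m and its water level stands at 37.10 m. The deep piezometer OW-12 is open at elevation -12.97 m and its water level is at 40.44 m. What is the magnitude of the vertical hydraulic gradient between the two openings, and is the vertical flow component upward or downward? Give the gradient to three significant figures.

Total head at OW-8: h = 37.10 m (water level in the standpipe).
Total head at OW-12: h = 40.44 m.
Δh = h(OW-8) − h(OW-12) = 37.10 − 40.44 = -3.34 m.
Vertical separation Δz = 18.16 − (-12.97) = 31.13 m.
|i_v| = |Δh| / Δz = 3.34 / 31.13 = 0.107.
Head is higher in the deep piezometer, so vertical flow is upward (discharge condition).

|i_v| ≈ 0.107; vertical flow is upward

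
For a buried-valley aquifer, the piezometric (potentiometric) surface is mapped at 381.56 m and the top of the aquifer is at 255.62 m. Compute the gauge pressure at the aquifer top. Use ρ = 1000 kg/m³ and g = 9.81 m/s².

P ≈ 1240 kPa

Pressure head at the aquifer top: ψ = h − z = 381.56 − 255.62 = 125.94 m.
P = ρgψ = 1000 × 9.81 × 125.94 = 1235471 Pa ≈ 1240 kPa.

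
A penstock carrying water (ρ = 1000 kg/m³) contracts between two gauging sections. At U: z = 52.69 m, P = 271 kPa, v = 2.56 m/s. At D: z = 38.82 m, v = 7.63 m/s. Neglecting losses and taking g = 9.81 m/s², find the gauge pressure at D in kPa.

P₂ ≈ 381 kPa

Pressure head at U: ψ₁ = P₁/(ρg) = 271×1000 / (1000 × 9.81) = 27.62 m.
Velocity heads: v₁²/2g = 2.56²/19.62 = 0.334 m; v₂²/2g = 7.63²/19.62 = 2.967 m.
Total head H = z₁ + ψ₁ + v₁²/2g = 52.69 + 27.62 + 0.334 = 80.64 m.
ψ₂ = H − z₂ − v₂²/2g = 80.64 − 38.82 − 2.967 = 38.85 m.
P₂ = ρgψ₂ = 1000 × 9.81 × 38.85 ≈ 381 kPa.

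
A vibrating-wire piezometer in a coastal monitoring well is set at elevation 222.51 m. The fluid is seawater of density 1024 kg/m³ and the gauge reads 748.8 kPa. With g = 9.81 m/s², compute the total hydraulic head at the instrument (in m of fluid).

h ≈ 297.05 m

ψ = P/(ρg) = 748.8×1000 / (1024 × 9.81) = 74.54 m.
h = z + ψ = 222.51 + 74.54 = 297.05 m.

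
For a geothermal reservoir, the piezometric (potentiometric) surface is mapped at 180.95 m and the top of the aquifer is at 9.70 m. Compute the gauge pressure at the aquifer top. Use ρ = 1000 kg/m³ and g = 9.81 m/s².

P ≈ 1680 kPa

Pressure head at the aquifer top: ψ = h − z = 180.95 − 9.70 = 171.25 m.
P = ρgψ = 1000 × 9.81 × 171.25 = 1679962 Pa ≈ 1680 kPa.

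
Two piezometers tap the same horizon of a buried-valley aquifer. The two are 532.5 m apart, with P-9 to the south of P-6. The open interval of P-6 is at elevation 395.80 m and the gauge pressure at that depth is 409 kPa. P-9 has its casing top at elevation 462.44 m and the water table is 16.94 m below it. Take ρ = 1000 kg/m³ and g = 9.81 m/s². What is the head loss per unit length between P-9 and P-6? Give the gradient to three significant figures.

Pressure head at P-6: ψ = P/(ρg) = 409×1000 / (1000 × 9.81) = 41.69 m.
Total head at P-6: h = z + ψ = 395.80 + 41.69 = 437.49 m.
Total head at P-9: h = 462.44 − 16.94 = 445.50 m.
Head difference: h(P-6) − h(P-9) = 437.49 − 445.50 = -8.01 m.
Hydraulic gradient: i = |Δh| / L = 8.01 / 532.5 = 0.0150.

i ≈ 0.0150 m/m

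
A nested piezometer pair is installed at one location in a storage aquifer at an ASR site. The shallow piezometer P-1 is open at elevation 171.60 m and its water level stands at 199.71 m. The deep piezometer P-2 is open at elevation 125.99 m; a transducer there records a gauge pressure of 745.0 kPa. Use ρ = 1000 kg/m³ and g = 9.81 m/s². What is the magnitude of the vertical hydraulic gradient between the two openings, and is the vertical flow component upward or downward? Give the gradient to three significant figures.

|i_v| ≈ 0.0487; vertical flow is upward

Total head at P-1: h = 199.71 m (water level in the standpipe).
Pressure head at P-2: ψ = P/(ρg) = 745.0×1000 / (1000 × 9.81) = 75.94 m.
Total head at P-2: h = z + ψ = 125.99 + 75.94 = 201.93 m.
Δh = h(P-1) − h(P-2) = 199.71 − 201.93 = -2.22 m.
Vertical separation Δz = 171.60 − 125.99 = 45.61 m.
|i_v| = |Δh| / Δz = 2.22 / 45.61 = 0.0487.
Head is higher in the deep piezometer, so vertical flow is upward (discharge condition).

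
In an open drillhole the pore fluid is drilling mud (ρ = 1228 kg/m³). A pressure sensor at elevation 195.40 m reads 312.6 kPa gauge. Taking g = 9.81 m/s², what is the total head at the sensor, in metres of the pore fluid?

h ≈ 221.35 m

ψ = P/(ρg) = 312.6×1000 / (1228 × 9.81) = 25.95 m.
h = z + ψ = 195.40 + 25.95 = 221.35 m.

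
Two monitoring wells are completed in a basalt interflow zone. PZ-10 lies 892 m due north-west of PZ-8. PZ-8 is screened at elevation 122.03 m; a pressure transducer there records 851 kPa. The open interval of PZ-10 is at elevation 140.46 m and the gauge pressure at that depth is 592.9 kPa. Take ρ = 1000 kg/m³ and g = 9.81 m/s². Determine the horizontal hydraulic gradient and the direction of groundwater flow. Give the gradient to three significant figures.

i ≈ 0.00883; groundwater flows toward the north-west

Pressure head at PZ-8: ψ = P/(ρg) = 851×1000 / (1000 × 9.81) = 86.75 m.
Total head at PZ-8: h = z + ψ = 122.03 + 86.75 = 208.78 m.
Pressure head at PZ-10: ψ = P/(ρg) = 592.9×1000 / (1000 × 9.81) = 60.44 m.
Total head at PZ-10: h = z + ψ = 140.46 + 60.44 = 200.90 m.
Head difference: h(PZ-8) − h(PZ-10) = 208.78 − 200.90 = 7.88 m.
Hydraulic gradient: i = |Δh| / L = 7.88 / 892 = 0.00883.
Flow is from higher to lower head: from PZ-8 toward PZ-10, i.e. toward the north-west.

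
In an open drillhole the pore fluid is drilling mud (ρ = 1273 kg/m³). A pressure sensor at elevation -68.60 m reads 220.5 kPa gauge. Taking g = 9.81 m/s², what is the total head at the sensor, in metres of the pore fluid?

ψ = P/(ρg) = 220.5×1000 / (1273 × 9.81) = 17.66 m.
h = z + ψ = -68.60 + 17.66 = -50.94 m.

h ≈ -50.94 m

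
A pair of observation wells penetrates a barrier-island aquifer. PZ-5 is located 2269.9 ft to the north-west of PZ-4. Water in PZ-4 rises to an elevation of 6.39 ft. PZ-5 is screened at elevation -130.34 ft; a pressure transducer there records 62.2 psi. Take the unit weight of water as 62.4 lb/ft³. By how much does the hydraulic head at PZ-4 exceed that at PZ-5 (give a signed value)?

Δh ≈ -6.81 ft

Total head at PZ-4: h = 6.39 ft (water level in the piezometer is the total head).
Pressure head at PZ-5: ψ = 144·P/γ = 144 × 62.2 / 62.4 = 143.54 ft.
Total head at PZ-5: h = z + ψ = -130.34 + 143.54 = 13.20 ft.
Head difference: h(PZ-4) − h(PZ-5) = 6.39 − 13.20 = -6.81 ft.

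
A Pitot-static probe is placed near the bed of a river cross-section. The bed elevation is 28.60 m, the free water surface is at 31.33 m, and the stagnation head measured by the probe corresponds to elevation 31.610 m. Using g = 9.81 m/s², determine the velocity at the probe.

v ≈ 2.34 m/s

Near the bed, under hydrostatic conditions, the piezometric head (z + ψ) equals the free-surface elevation, 31.33 m.
Velocity head = total − piezometric = 31.610 − 31.33 = 0.280 m.
v = √(2g·h_v) = √(2 × 9.81 × 0.280) = 2.34 m/s.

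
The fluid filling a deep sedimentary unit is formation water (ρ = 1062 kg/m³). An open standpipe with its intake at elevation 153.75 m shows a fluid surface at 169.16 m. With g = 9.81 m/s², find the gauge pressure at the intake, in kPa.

P ≈ 161 kPa

Pressure head ψ = h − z = 169.16 − 153.75 = 15.41 m.
P = ρgψ = 1062 × 9.81 × 15.41 = 160545 Pa ≈ 161 kPa.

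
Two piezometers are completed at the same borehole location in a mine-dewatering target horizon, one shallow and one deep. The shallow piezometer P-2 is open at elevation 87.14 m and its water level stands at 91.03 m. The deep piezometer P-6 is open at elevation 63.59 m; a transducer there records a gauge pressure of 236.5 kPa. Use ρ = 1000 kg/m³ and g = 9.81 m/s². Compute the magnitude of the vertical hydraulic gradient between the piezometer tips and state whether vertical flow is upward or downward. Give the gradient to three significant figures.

Total head at P-2: h = 91.03 m (water level in the standpipe).
Pressure head at P-6: ψ = P/(ρg) = 236.5×1000 / (1000 × 9.81) = 24.11 m.
Total head at P-6: h = z + ψ = 63.59 + 24.11 = 87.70 m.
Δh = h(P-2) − h(P-6) = 91.03 − 87.70 = 3.33 m.
Vertical separation Δz = 87.14 − 63.59 = 23.55 m.
|i_v| = |Δh| / Δz = 3.33 / 23.55 = 0.141.
Head is higher in the shallow piezometer, so vertical flow is downward (recharge condition).

|i_v| ≈ 0.141; vertical flow is downward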